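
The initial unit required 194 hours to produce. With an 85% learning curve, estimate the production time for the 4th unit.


Formula: T_n = T_1 * (learning_rate)^(log2(n)) where learning_rate = rate/100
Doublings = log2(4) = 2
T_n = 194 * 0.85^2
T_n = 194 * 0.7225 = 140.2 hours

140.2 hours


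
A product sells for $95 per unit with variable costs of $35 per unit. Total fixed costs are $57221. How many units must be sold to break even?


Formula: BEQ = Fixed Costs / (Price - Variable Cost)
Contribution margin = $95 - $35 = $60/unit
BEQ = ceil($57221 / $60/unit) = ceil(953.68) = 954 units

954 units


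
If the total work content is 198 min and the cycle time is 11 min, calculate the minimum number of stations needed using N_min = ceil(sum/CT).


Formula: N_min = ceil(Sum of Task Times / Cycle Time)
N_min = ceil(198 min / 11 min) = ceil(18.0)
N_min = 18 stations

18


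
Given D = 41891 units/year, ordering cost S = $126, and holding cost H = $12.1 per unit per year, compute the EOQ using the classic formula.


Formula: EOQ = sqrt(2 * D * S / H)
Numerator: 2 * 41891 * 126 = 10556532
2DS/H = 10556532 / 12.1 = 872440.7
EOQ = sqrt(872440.7) = 934.0 units

934.0 units


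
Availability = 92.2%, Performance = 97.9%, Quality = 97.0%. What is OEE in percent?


Formula: OEE = Availability * Performance * Quality / 10000
A * P = 92.2% * 97.9% / 100 = 90.26%
OEE = 90.26% * 97.0% / 100 = 87.6%

87.6%


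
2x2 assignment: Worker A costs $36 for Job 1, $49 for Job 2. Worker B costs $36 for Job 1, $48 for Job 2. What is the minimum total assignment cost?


Option 1: A->1 + B->2 = $36 + $48 = $84
Option 2: A->2 + B->1 = $49 + $36 = $85
Min cost = min($84, $85) = $84

$84


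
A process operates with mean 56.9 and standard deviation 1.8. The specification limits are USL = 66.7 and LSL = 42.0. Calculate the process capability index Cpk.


Cpu = (66.7 - 56.9) / (3 * 1.8) = 1.81
Cpl = (56.9 - 42.0) / (3 * 1.8) = 2.76
Cpk = min(1.81, 2.76) = 1.81

1.81


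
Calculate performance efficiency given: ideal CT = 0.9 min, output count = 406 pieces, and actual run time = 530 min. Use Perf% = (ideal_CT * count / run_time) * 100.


Formula: Performance = (Ideal CT * Total Count) / Run Time * 100
Ideal output time = 0.9 * 406 = 365.4 min
Performance = 365.4 / 530 * 100 = 68.9%

68.9%


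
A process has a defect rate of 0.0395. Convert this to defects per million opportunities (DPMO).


DPMO = defect_rate * 1000000 = 0.0395 * 1000000

39500


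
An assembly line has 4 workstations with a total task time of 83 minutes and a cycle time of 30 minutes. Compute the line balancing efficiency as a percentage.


Formula: Efficiency = Sum of Task Times / (N_stations * CT) * 100
Total station capacity = 4 stations * 30 min = 120 min
Efficiency = 83 / 120 * 100 = 69.2%

69.2%


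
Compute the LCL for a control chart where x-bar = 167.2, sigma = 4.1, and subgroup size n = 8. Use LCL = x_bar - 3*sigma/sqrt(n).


LCL = 167.2 - 3 * 4.1 / sqrt(8)

162.85


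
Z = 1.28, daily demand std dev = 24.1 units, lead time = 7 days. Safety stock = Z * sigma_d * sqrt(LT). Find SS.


Formula: SS = z * sigma_d * sqrt(LT)
sqrt(LT) = sqrt(7) = 2.6458
SS = 1.28 * 24.1 * 2.6458
SS = 81.6 units

81.6 units


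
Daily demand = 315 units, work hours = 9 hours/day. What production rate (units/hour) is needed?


Formula: Production Rate = Daily Demand / Available Hours
Rate = 315 units/day / 9 hours/day
Rate = 35.0 units/hour

35.0 units/hour


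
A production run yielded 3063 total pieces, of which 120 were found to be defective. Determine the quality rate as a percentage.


Formula: Quality Rate = Good Pieces / Total Pieces * 100
Good pieces = 3063 - 120 = 2943
QR = 2943 / 3063 * 100 = 96.1%

96.1%


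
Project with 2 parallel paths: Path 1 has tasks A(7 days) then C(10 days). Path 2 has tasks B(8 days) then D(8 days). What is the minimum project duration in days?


Path 1 = 7 + 10 = 17 days
Path 2 = 8 + 8 = 16 days
Duration = max(17, 16) = 17 days

17 days


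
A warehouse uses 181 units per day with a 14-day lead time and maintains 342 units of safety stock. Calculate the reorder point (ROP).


Formula: ROP = (Daily Demand * Lead Time) + Safety Stock
Demand during lead time = 181 * 14 = 2534 units
ROP = 2534 + 342 = 2876 units

2876 units


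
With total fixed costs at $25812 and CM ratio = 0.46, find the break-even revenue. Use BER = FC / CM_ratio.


Formula: BER = Fixed Costs / Contribution Margin Ratio
BER = $25812 / 0.46
BER = $56113.04 (to the nearest cent)

$56113.04


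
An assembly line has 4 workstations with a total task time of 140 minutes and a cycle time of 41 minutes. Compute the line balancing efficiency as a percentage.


Formula: Efficiency = Sum of Task Times / (N_stations * CT) * 100
Total station capacity = 4 stations * 41 min = 164 min
Efficiency = 140 / 164 * 100 = 85.4%

85.4%


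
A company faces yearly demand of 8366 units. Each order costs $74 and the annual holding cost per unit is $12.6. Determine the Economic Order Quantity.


Formula: EOQ = sqrt(2 * D * S / H)
Numerator: 2 * 8366 * 74 = 1238168
2DS/H = 1238168 / 12.6 = 98267.3
EOQ = sqrt(98267.3) = 313.5 units

313.5 units


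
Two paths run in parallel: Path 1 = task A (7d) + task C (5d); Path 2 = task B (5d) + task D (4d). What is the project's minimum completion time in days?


Path 1 = 7 + 5 = 12 days
Path 2 = 5 + 4 = 9 days
Duration = max(12, 9) = 12 days

12 days


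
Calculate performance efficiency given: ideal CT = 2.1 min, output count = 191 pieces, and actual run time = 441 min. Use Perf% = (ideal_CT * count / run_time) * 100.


Formula: Performance = (Ideal CT * Total Count) / Run Time * 100
Ideal output time = 2.1 * 191 = 401.1 min
Performance = 401.1 / 441 * 100 = 91.0%

91.0%


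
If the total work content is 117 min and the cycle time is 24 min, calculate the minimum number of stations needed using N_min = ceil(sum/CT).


Formula: N_min = ceil(Sum of Task Times / Cycle Time)
N_min = ceil(117 min / 24 min) = ceil(4.875)
N_min = 5 stations

5


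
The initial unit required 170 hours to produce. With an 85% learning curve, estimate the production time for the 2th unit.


Formula: T_n = T_1 * (learning_rate)^(log2(n)) where learning_rate = rate/100
Doublings = log2(2) = 1
T_n = 170 * 0.85^1
T_n = 170 * 0.85 = 144.5 hours

144.5 hours


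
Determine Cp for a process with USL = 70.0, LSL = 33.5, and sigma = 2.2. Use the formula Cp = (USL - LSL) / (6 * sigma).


Cp = (70.0 - 33.5) / (6 * 2.2)

2.77


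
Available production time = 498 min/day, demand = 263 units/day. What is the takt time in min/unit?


Formula: Takt Time = Available Production Time / Customer Demand
Takt = 498 min/day / 263 units/day
Takt = 1.89 min/unit

1.89 min/unit


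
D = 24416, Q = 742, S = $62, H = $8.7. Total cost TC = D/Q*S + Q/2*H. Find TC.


TC = 24416/742 * 62 + 742/2 * 8.7

$5267.85


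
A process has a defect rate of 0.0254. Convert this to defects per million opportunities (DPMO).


DPMO = defect_rate * 1000000 = 0.0254 * 1000000

25400


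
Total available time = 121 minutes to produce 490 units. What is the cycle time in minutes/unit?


Formula: CT = Available Time / Number of Units
CT = 121 min / 490 units
CT = 0.25 min/unit

0.25 min/unit


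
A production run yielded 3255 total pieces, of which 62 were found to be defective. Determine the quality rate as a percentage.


Formula: Quality Rate = Good Pieces / Total Pieces * 100
Good pieces = 3255 - 62 = 3193
QR = 3193 / 3255 * 100 = 98.1%

98.1%


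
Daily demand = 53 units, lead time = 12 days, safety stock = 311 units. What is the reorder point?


Formula: ROP = (Daily Demand * Lead Time) + Safety Stock
Demand during lead time = 53 * 12 = 636 units
ROP = 636 + 311 = 947 units

947 units


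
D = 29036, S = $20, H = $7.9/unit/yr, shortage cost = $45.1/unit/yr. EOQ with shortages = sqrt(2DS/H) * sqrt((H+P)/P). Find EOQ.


Formula: EOQ* = sqrt(2DS/H) * sqrt((H+P)/P)
Base EOQ = sqrt(2*29036*20/7.9) = 383.43 units
Correction = sqrt((7.9+45.1)/45.1) = 1.08405
EOQ* = 383.43 * 1.08405 = 415.7 units

415.7 units


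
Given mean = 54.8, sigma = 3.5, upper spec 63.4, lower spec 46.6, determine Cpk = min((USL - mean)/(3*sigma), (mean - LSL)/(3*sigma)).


Cpu = (63.4 - 54.8) / (3 * 3.5) = 0.82
Cpl = (54.8 - 46.6) / (3 * 3.5) = 0.78
Cpk = min(0.82, 0.78) = 0.78

0.78


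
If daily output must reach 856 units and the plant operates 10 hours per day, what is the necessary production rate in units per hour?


Formula: Production Rate = Daily Demand / Available Hours
Rate = 856 units/day / 10 hours/day
Rate = 85.6 units/hour

85.6 units/hour


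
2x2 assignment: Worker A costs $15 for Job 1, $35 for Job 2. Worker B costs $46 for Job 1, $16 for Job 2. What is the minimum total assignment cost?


Option 1: A->1 + B->2 = $15 + $16 = $31
Option 2: A->2 + B->1 = $35 + $46 = $81
Min cost = min($31, $81) = $31

$31


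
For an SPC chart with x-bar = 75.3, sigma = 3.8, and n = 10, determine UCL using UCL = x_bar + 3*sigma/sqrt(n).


UCL = 75.3 + 3 * 3.8 / sqrt(10)

78.9


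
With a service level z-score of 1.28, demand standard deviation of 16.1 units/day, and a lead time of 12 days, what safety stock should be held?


Formula: SS = z * sigma_d * sqrt(LT)
sqrt(LT) = sqrt(12) = 3.4641
SS = 1.28 * 16.1 * 3.4641
SS = 71.4 units

71.4 units


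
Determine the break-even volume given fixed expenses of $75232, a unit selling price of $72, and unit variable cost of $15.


Formula: BEQ = Fixed Costs / (Price - Variable Cost)
Contribution margin = $72 - $15 = $57/unit
BEQ = ceil($75232 / $57/unit) = ceil(1319.86) = 1320 units

1320 units


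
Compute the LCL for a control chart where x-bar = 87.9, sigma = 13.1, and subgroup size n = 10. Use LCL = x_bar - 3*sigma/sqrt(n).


LCL = 87.9 - 3 * 13.1 / sqrt(10)

75.47


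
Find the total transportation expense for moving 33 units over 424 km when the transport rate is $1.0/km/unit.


TC = dist * cost * units = 424 * 1.0 * 33 = $13992.00

$13992.00


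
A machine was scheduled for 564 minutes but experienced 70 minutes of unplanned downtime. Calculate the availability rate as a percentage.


Formula: Availability = (Planned Time - Downtime) / Planned Time * 100
Uptime = 564 - 70 = 494 min
Availability = 494 / 564 * 100 = 87.6%

87.6%


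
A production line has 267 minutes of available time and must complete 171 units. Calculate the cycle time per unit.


Formula: CT = Available Time / Number of Units
CT = 267 min / 171 units
CT = 1.56 min/unit

1.56 min/unit


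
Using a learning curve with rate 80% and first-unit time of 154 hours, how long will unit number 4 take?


Formula: T_n = T_1 * (learning_rate)^(log2(n)) where learning_rate = rate/100
Doublings = log2(4) = 2
T_n = 154 * 0.8^2
T_n = 154 * 0.64 = 98.6 hours

98.6 hours


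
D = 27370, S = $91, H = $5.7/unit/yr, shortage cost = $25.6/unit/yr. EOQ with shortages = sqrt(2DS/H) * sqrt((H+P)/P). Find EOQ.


Formula: EOQ* = sqrt(2DS/H) * sqrt((H+P)/P)
Base EOQ = sqrt(2*27370*91/5.7) = 934.84 units
Correction = sqrt((5.7+25.6)/25.6) = 1.10574
EOQ* = 934.84 * 1.10574 = 1033.7 units

1033.7 units


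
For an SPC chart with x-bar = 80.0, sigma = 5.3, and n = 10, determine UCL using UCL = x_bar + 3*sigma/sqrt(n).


UCL = 80.0 + 3 * 5.3 / sqrt(10)

85.03


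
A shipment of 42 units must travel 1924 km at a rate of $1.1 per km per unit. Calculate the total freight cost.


TC = dist * cost * units = 1924 * 1.1 * 42 = $88888.80

$88888.80


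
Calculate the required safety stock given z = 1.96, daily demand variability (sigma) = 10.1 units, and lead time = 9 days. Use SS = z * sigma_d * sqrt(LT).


Formula: SS = z * sigma_d * sqrt(LT)
sqrt(LT) = sqrt(9) = 3.0
SS = 1.96 * 10.1 * 3.0
SS = 59.4 units

59.4 units


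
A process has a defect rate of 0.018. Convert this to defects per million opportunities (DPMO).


DPMO = defect_rate * 1000000 = 0.018 * 1000000

18000


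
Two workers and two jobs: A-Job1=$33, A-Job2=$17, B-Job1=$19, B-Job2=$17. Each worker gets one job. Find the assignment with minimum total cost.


Option 1: A->1 + B->2 = $33 + $17 = $50
Option 2: A->2 + B->1 = $17 + $19 = $36
Min cost = min($50, $36) = $36

$36


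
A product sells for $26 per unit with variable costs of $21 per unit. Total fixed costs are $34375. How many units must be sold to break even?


Formula: BEQ = Fixed Costs / (Price - Variable Cost)
Contribution margin = $26 - $21 = $5/unit
BEQ = ceil($34375 / $5/unit) = ceil(6875.0) = 6875 units

6875 units


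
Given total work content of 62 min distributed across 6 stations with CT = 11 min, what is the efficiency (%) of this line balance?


Formula: Efficiency = Sum of Task Times / (N_stations * CT) * 100
Total station capacity = 6 stations * 11 min = 66 min
Efficiency = 62 / 66 * 100 = 93.9%

93.9%


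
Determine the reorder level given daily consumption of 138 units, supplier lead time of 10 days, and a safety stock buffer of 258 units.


Formula: ROP = (Daily Demand * Lead Time) + Safety Stock
Demand during lead time = 138 * 10 = 1380 units
ROP = 1380 + 258 = 1638 units

1638 units


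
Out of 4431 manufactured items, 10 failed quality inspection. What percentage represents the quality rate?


Formula: Quality Rate = Good Pieces / Total Pieces * 100
Good pieces = 4431 - 10 = 4421
QR = 4421 / 4431 * 100 = 99.8%

99.8%


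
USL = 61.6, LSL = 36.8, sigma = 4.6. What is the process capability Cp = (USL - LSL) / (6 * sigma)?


Cp = (61.6 - 36.8) / (6 * 4.6)

0.9


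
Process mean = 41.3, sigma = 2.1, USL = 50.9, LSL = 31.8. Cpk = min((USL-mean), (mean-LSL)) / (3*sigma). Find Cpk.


Cpu = (50.9 - 41.3) / (3 * 2.1) = 1.52
Cpl = (41.3 - 31.8) / (3 * 2.1) = 1.51
Cpk = min(1.52, 1.51) = 1.51

1.51


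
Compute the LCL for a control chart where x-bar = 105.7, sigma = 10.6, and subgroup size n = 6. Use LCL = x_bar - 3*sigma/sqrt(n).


LCL = 105.7 - 3 * 10.6 / sqrt(6)

92.72


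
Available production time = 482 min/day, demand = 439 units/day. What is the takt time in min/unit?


Formula: Takt Time = Available Production Time / Customer Demand
Takt = 482 min/day / 439 units/day
Takt = 1.1 min/unit

1.1 min/unit


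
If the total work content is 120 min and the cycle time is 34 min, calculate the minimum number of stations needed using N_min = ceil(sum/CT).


Formula: N_min = ceil(Sum of Task Times / Cycle Time)
N_min = ceil(120 min / 34 min) = ceil(3.5294)
N_min = 4 stations

4


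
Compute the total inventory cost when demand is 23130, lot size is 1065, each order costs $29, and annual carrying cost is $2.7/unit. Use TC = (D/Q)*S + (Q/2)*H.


TC = 23130/1065 * 29 + 1065/2 * 2.7

$2067.58


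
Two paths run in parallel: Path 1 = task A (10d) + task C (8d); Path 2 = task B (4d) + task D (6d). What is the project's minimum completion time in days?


Path 1 = 10 + 8 = 18 days
Path 2 = 4 + 6 = 10 days
Duration = max(18, 10) = 18 days

18 days


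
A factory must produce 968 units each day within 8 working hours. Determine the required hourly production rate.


Formula: Production Rate = Daily Demand / Available Hours
Rate = 968 units/day / 8 hours/day
Rate = 121.0 units/hour

121.0 units/hour


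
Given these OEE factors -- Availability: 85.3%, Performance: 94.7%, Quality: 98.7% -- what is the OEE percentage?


Formula: OEE = Availability * Performance * Quality / 10000
A * P = 85.3% * 94.7% / 100 = 80.78%
OEE = 80.78% * 98.7% / 100 = 79.7%

79.7%


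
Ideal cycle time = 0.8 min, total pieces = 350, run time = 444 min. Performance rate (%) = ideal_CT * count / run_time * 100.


Formula: Performance = (Ideal CT * Total Count) / Run Time * 100
Ideal output time = 0.8 * 350 = 280.0 min
Performance = 280.0 / 444 * 100 = 63.1%

63.1%


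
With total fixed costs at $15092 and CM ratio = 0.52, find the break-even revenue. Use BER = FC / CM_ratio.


Formula: BER = Fixed Costs / Contribution Margin Ratio
BER = $15092 / 0.52
BER = $29023.08 (to the nearest cent)

$29023.08


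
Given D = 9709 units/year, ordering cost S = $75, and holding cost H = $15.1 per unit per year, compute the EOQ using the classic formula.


Formula: EOQ = sqrt(2 * D * S / H)
Numerator: 2 * 9709 * 75 = 1456350
2DS/H = 1456350 / 15.1 = 96447.0
EOQ = sqrt(96447.0) = 310.6 units

310.6 units


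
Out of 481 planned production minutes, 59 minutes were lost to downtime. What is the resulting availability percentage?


Formula: Availability = (Planned Time - Downtime) / Planned Time * 100
Uptime = 481 - 59 = 422 min
Availability = 422 / 481 * 100 = 87.7%

87.7%


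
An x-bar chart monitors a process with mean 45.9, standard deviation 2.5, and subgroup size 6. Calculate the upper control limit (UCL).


UCL = 45.9 + 3 * 2.5 / sqrt(6)

48.96


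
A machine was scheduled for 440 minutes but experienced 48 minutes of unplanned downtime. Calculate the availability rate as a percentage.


Formula: Availability = (Planned Time - Downtime) / Planned Time * 100
Uptime = 440 - 48 = 392 min
Availability = 392 / 440 * 100 = 89.1%

89.1%


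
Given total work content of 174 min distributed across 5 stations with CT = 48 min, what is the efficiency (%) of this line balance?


Formula: Efficiency = Sum of Task Times / (N_stations * CT) * 100
Total station capacity = 5 stations * 48 min = 240 min
Efficiency = 174 / 240 * 100 = 72.5%

72.5%


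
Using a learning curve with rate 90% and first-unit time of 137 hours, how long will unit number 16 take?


Formula: T_n = T_1 * (learning_rate)^(log2(n)) where learning_rate = rate/100
Doublings = log2(16) = 4
T_n = 137 * 0.9^4
T_n = 137 * 0.6561 = 89.9 hours

89.9 hours


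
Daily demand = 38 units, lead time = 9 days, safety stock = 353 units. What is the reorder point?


Formula: ROP = (Daily Demand * Lead Time) + Safety Stock
Demand during lead time = 38 * 9 = 342 units
ROP = 342 + 353 = 695 units

695 units


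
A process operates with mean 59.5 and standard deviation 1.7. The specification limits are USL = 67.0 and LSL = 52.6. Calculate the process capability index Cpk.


Cpu = (67.0 - 59.5) / (3 * 1.7) = 1.47
Cpl = (59.5 - 52.6) / (3 * 1.7) = 1.35
Cpk = min(1.47, 1.35) = 1.35

1.35


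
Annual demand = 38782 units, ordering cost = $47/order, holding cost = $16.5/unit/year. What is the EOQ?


Formula: EOQ = sqrt(2 * D * S / H)
Numerator: 2 * 38782 * 47 = 3645508
2DS/H = 3645508 / 16.5 = 220939.9
EOQ = sqrt(220939.9) = 470.0 units

470.0 units


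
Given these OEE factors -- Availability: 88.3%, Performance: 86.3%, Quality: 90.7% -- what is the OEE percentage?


Formula: OEE = Availability * Performance * Quality / 10000
A * P = 88.3% * 86.3% / 100 = 76.2%
OEE = 76.2% * 90.7% / 100 = 69.1%

69.1%


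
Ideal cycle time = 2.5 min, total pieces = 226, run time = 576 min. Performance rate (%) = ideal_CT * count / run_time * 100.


Formula: Performance = (Ideal CT * Total Count) / Run Time * 100
Ideal output time = 2.5 * 226 = 565.0 min
Performance = 565.0 / 576 * 100 = 98.1%

98.1%


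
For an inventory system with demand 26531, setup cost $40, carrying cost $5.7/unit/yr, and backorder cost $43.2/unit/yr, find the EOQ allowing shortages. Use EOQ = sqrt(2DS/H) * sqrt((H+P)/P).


Formula: EOQ* = sqrt(2DS/H) * sqrt((H+P)/P)
Base EOQ = sqrt(2*26531*40/5.7) = 610.22 units
Correction = sqrt((5.7+43.2)/43.2) = 1.06393
EOQ* = 610.22 * 1.06393 = 649.2 units

649.2 units


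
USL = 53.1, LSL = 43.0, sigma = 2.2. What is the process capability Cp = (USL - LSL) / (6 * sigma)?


Cp = (53.1 - 43.0) / (6 * 2.2)

0.77


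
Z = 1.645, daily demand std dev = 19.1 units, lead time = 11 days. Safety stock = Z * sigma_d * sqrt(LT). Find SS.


Formula: SS = z * sigma_d * sqrt(LT)
sqrt(LT) = sqrt(11) = 3.3166
SS = 1.645 * 19.1 * 3.3166
SS = 104.2 units

104.2 units


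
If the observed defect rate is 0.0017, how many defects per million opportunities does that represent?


DPMO = defect_rate * 1000000 = 0.0017 * 1000000

1700


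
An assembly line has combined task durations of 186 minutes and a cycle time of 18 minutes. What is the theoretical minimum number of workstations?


Formula: N_min = ceil(Sum of Task Times / Cycle Time)
N_min = ceil(186 min / 18 min) = ceil(10.3333)
N_min = 11 stations

11


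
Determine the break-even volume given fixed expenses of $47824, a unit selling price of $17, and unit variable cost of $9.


Formula: BEQ = Fixed Costs / (Price - Variable Cost)
Contribution margin = $17 - $9 = $8/unit
BEQ = ceil($47824 / $8/unit) = ceil(5978.0) = 5978 units

5978 units


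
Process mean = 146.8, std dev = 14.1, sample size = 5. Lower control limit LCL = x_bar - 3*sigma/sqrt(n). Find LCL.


LCL = 146.8 - 3 * 14.1 / sqrt(5)

127.88


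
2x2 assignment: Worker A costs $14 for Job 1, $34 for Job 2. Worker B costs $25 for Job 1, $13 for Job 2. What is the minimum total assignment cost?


Option 1: A->1 + B->2 = $14 + $13 = $27
Option 2: A->2 + B->1 = $34 + $25 = $59
Min cost = min($27, $59) = $27

$27


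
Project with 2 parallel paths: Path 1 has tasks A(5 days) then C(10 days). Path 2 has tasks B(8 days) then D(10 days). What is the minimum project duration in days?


Path 1 = 5 + 10 = 15 days
Path 2 = 8 + 10 = 18 days
Duration = max(15, 18) = 18 days

18 days


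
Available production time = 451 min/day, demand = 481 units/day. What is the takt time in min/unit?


Formula: Takt Time = Available Production Time / Customer Demand
Takt = 451 min/day / 481 units/day
Takt = 0.94 min/unit

0.94 min/unit


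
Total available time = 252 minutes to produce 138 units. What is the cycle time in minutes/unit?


Formula: CT = Available Time / Number of Units
CT = 252 min / 138 units
CT = 1.83 min/unit

1.83 min/unit


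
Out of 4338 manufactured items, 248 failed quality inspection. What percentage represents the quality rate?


Formula: Quality Rate = Good Pieces / Total Pieces * 100
Good pieces = 4338 - 248 = 4090
QR = 4090 / 4338 * 100 = 94.3%

94.3%


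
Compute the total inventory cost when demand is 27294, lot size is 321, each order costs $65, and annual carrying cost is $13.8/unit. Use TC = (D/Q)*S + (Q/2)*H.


TC = 27294/321 * 65 + 321/2 * 13.8

$7741.72


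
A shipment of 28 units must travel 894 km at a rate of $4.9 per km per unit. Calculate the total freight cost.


TC = dist * cost * units = 894 * 4.9 * 28 = $122656.80

$122656.80


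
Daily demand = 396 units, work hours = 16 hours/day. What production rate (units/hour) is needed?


Formula: Production Rate = Daily Demand / Available Hours
Rate = 396 units/day / 16 hours/day
Rate = 24.8 units/hour

24.8 units/hour


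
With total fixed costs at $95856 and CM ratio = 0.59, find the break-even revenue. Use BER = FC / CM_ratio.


Formula: BER = Fixed Costs / Contribution Margin Ratio
BER = $95856 / 0.59
BER = $162467.80 (to the nearest cent)

$162467.80


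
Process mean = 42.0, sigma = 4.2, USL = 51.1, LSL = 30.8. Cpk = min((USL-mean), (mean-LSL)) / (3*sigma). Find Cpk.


Cpu = (51.1 - 42.0) / (3 * 4.2) = 0.72
Cpl = (42.0 - 30.8) / (3 * 4.2) = 0.89
Cpk = min(0.72, 0.89) = 0.72

0.72


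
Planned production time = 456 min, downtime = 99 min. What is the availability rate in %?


Formula: Availability = (Planned Time - Downtime) / Planned Time * 100
Uptime = 456 - 99 = 357 min
Availability = 357 / 456 * 100 = 78.3%

78.3%


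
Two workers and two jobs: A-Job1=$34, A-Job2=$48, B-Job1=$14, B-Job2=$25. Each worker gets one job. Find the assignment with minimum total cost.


Option 1: A->1 + B->2 = $34 + $25 = $59
Option 2: A->2 + B->1 = $48 + $14 = $62
Min cost = min($59, $62) = $59

$59


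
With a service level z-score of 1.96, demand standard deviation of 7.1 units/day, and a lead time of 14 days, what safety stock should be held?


Formula: SS = z * sigma_d * sqrt(LT)
sqrt(LT) = sqrt(14) = 3.7417
SS = 1.96 * 7.1 * 3.7417
SS = 52.1 units

52.1 units


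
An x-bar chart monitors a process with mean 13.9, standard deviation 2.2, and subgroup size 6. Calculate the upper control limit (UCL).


UCL = 13.9 + 3 * 2.2 / sqrt(6)

16.59


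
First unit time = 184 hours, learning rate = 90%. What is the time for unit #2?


Formula: T_n = T_1 * (learning_rate)^(log2(n)) where learning_rate = rate/100
Doublings = log2(2) = 1
T_n = 184 * 0.9^1
T_n = 184 * 0.9 = 165.6 hours

165.6 hours


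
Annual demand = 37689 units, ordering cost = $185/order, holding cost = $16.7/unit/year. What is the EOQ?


Formula: EOQ = sqrt(2 * D * S / H)
Numerator: 2 * 37689 * 185 = 13944930
2DS/H = 13944930 / 16.7 = 835025.7
EOQ = sqrt(835025.7) = 913.8 units

913.8 units


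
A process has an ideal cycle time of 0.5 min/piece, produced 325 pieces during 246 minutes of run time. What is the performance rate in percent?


Formula: Performance = (Ideal CT * Total Count) / Run Time * 100
Ideal output time = 0.5 * 325 = 162.5 min
Performance = 162.5 / 246 * 100 = 66.1%

66.1%


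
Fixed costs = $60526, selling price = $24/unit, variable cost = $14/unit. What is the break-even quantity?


Formula: BEQ = Fixed Costs / (Price - Variable Cost)
Contribution margin = $24 - $14 = $10/unit
BEQ = ceil($60526 / $10/unit) = ceil(6052.6) = 6053 units

6053 units


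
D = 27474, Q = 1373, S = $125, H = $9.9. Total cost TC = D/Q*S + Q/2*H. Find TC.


TC = 27474/1373 * 125 + 1373/2 * 9.9

$9297.62


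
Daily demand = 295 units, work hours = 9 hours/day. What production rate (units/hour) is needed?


Formula: Production Rate = Daily Demand / Available Hours
Rate = 295 units/day / 9 hours/day
Rate = 32.8 units/hour

32.8 units/hour


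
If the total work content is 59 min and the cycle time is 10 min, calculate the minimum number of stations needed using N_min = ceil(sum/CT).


Formula: N_min = ceil(Sum of Task Times / Cycle Time)
N_min = ceil(59 min / 10 min) = ceil(5.9)
N_min = 6 stations

6


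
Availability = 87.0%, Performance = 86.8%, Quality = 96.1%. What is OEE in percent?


Formula: OEE = Availability * Performance * Quality / 10000
A * P = 87.0% * 86.8% / 100 = 75.52%
OEE = 75.52% * 96.1% / 100 = 72.6%

72.6%


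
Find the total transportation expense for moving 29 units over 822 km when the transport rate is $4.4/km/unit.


TC = dist * cost * units = 822 * 4.4 * 29 = $104887.20

$104887.20


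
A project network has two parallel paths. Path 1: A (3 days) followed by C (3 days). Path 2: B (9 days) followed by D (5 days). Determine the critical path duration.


Path 1 = 3 + 3 = 6 days
Path 2 = 9 + 5 = 14 days
Duration = max(6, 14) = 14 days

14 days


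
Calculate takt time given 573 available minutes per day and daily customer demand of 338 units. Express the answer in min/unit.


Formula: Takt Time = Available Production Time / Customer Demand
Takt = 573 min/day / 338 units/day
Takt = 1.7 min/unit

1.7 min/unit


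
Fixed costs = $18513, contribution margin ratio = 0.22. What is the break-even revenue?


Formula: BER = Fixed Costs / Contribution Margin Ratio
BER = $18513 / 0.22
BER = $84150.00 (to the nearest cent)

$84150.00


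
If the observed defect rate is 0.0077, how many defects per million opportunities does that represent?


DPMO = defect_rate * 1000000 = 0.0077 * 1000000

7700


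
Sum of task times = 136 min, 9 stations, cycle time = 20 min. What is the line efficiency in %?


Formula: Efficiency = Sum of Task Times / (N_stations * CT) * 100
Total station capacity = 9 stations * 20 min = 180 min
Efficiency = 136 / 180 * 100 = 75.6%

75.6%


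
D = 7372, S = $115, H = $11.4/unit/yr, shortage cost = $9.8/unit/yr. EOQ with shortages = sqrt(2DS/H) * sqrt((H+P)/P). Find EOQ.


Formula: EOQ* = sqrt(2DS/H) * sqrt((H+P)/P)
Base EOQ = sqrt(2*7372*115/11.4) = 385.66 units
Correction = sqrt((11.4+9.8)/9.8) = 1.4708
EOQ* = 385.66 * 1.4708 = 567.2 units

567.2 units


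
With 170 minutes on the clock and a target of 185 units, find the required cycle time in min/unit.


Formula: CT = Available Time / Number of Units
CT = 170 min / 185 units
CT = 0.92 min/unit

0.92 min/unit


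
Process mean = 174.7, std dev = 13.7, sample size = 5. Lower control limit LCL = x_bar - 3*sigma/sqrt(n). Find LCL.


LCL = 174.7 - 3 * 13.7 / sqrt(5)

156.32


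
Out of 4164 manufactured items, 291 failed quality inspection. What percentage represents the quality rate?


Formula: Quality Rate = Good Pieces / Total Pieces * 100
Good pieces = 4164 - 291 = 3873
QR = 3873 / 4164 * 100 = 93.0%

93.0%


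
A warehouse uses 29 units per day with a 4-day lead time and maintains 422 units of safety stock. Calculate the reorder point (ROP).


Formula: ROP = (Daily Demand * Lead Time) + Safety Stock
Demand during lead time = 29 * 4 = 116 units
ROP = 116 + 422 = 538 units

538 units


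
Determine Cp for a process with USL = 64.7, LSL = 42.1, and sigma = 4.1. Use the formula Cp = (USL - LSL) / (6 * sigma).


Cp = (64.7 - 42.1) / (6 * 4.1)

0.92


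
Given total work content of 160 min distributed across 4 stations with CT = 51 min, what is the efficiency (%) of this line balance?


Formula: Efficiency = Sum of Task Times / (N_stations * CT) * 100
Total station capacity = 4 stations * 51 min = 204 min
Efficiency = 160 / 204 * 100 = 78.4%

78.4%


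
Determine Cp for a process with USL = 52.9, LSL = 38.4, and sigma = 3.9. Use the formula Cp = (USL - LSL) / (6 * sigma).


Cp = (52.9 - 38.4) / (6 * 3.9)

0.62


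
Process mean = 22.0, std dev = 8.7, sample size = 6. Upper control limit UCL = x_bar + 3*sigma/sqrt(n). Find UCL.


UCL = 22.0 + 3 * 8.7 / sqrt(6)

32.66


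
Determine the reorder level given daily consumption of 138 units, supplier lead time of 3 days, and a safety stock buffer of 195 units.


Formula: ROP = (Daily Demand * Lead Time) + Safety Stock
Demand during lead time = 138 * 3 = 414 units
ROP = 414 + 195 = 609 units

609 units


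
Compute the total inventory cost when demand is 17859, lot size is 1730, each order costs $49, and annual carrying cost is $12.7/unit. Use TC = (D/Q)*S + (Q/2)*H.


TC = 17859/1730 * 49 + 1730/2 * 12.7

$11491.33


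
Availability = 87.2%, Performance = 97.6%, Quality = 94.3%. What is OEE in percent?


Formula: OEE = Availability * Performance * Quality / 10000
A * P = 87.2% * 97.6% / 100 = 85.11%
OEE = 85.11% * 94.3% / 100 = 80.3%

80.3%


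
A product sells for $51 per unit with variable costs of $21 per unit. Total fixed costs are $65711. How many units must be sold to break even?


Formula: BEQ = Fixed Costs / (Price - Variable Cost)
Contribution margin = $51 - $21 = $30/unit
BEQ = ceil($65711 / $30/unit) = ceil(2190.37) = 2191 units

2191 units


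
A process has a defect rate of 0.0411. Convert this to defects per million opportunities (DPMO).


DPMO = defect_rate * 1000000 = 0.0411 * 1000000

41100


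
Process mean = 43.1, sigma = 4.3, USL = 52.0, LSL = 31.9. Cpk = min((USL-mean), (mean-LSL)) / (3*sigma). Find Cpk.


Cpu = (52.0 - 43.1) / (3 * 4.3) = 0.69
Cpl = (43.1 - 31.9) / (3 * 4.3) = 0.87
Cpk = min(0.69, 0.87) = 0.69

0.69


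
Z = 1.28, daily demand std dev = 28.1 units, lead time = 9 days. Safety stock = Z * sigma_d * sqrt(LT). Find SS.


Formula: SS = z * sigma_d * sqrt(LT)
sqrt(LT) = sqrt(9) = 3.0
SS = 1.28 * 28.1 * 3.0
SS = 107.9 units

107.9 units


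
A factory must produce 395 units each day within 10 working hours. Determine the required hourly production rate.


Formula: Production Rate = Daily Demand / Available Hours
Rate = 395 units/day / 10 hours/day
Rate = 39.5 units/hour

39.5 units/hour


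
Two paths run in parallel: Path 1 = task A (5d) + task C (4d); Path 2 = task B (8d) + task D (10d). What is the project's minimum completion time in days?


Path 1 = 5 + 4 = 9 days
Path 2 = 8 + 10 = 18 days
Duration = max(9, 18) = 18 days

18 days


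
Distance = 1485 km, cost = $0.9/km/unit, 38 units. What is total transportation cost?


TC = dist * cost * units = 1485 * 0.9 * 38 = $50787.00

$50787.00


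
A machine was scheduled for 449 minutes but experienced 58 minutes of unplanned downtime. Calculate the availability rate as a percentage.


Formula: Availability = (Planned Time - Downtime) / Planned Time * 100
Uptime = 449 - 58 = 391 min
Availability = 391 / 449 * 100 = 87.1%

87.1%


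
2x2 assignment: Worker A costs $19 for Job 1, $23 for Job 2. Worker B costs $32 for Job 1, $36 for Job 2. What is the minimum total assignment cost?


Option 1: A->1 + B->2 = $19 + $36 = $55
Option 2: A->2 + B->1 = $23 + $32 = $55
Min cost = min($55, $55) = $55

$55


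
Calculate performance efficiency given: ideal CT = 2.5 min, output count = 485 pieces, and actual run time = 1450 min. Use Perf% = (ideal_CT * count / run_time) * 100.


Formula: Performance = (Ideal CT * Total Count) / Run Time * 100
Ideal output time = 2.5 * 485 = 1212.5 min
Performance = 1212.5 / 1450 * 100 = 83.6%

83.6%


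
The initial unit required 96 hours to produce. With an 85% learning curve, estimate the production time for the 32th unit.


Formula: T_n = T_1 * (learning_rate)^(log2(n)) where learning_rate = rate/100
Doublings = log2(32) = 5
T_n = 96 * 0.85^5
T_n = 96 * 0.4437 = 42.6 hours

42.6 hours


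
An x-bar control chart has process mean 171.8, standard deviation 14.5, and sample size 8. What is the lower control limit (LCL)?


LCL = 171.8 - 3 * 14.5 / sqrt(8)

156.42


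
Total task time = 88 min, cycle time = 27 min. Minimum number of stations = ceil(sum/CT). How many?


Formula: N_min = ceil(Sum of Task Times / Cycle Time)
N_min = ceil(88 min / 27 min) = ceil(3.2593)
N_min = 4 stations

4


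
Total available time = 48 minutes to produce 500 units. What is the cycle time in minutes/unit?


Formula: CT = Available Time / Number of Units
CT = 48 min / 500 units
CT = 0.1 min/unit

0.1 min/unit


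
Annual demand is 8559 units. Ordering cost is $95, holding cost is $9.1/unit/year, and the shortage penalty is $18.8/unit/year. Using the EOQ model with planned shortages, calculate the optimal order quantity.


Formula: EOQ* = sqrt(2DS/H) * sqrt((H+P)/P)
Base EOQ = sqrt(2*8559*95/9.1) = 422.73 units
Correction = sqrt((9.1+18.8)/18.8) = 1.21821
EOQ* = 422.73 * 1.21821 = 515.0 units

515.0 units


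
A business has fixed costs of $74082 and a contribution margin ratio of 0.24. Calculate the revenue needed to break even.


Formula: BER = Fixed Costs / Contribution Margin Ratio
BER = $74082 / 0.24
BER = $308675.00 (to the nearest cent)

$308675.00


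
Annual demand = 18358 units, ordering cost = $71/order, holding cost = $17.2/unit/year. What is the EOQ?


Formula: EOQ = sqrt(2 * D * S / H)
Numerator: 2 * 18358 * 71 = 2606836
2DS/H = 2606836 / 17.2 = 151560.2
EOQ = sqrt(151560.2) = 389.3 units

389.3 units


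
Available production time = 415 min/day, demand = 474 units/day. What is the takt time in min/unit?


Formula: Takt Time = Available Production Time / Customer Demand
Takt = 415 min/day / 474 units/day
Takt = 0.88 min/unit

0.88 min/unit


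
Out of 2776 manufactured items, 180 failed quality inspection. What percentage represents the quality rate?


Formula: Quality Rate = Good Pieces / Total Pieces * 100
Good pieces = 2776 - 180 = 2596
QR = 2596 / 2776 * 100 = 93.5%

93.5%


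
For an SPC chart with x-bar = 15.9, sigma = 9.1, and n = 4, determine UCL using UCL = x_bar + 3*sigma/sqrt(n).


UCL = 15.9 + 3 * 9.1 / sqrt(4)

29.55


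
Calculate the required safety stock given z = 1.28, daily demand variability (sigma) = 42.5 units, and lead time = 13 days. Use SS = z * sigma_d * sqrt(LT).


Formula: SS = z * sigma_d * sqrt(LT)
sqrt(LT) = sqrt(13) = 3.6056
SS = 1.28 * 42.5 * 3.6056
SS = 196.1 units

196.1 units


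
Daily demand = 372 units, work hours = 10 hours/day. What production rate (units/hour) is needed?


Formula: Production Rate = Daily Demand / Available Hours
Rate = 372 units/day / 10 hours/day
Rate = 37.2 units/hour

37.2 units/hour


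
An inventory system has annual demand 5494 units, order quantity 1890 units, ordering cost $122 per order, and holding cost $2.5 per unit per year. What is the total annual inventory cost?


TC = 5494/1890 * 122 + 1890/2 * 2.5

$2717.14


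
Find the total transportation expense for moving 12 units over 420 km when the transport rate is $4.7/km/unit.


TC = dist * cost * units = 420 * 4.7 * 12 = $23688.00

$23688.00


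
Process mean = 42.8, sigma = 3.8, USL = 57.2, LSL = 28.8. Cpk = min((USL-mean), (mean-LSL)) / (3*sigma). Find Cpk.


Cpu = (57.2 - 42.8) / (3 * 3.8) = 1.26
Cpl = (42.8 - 28.8) / (3 * 3.8) = 1.23
Cpk = min(1.26, 1.23) = 1.23

1.23


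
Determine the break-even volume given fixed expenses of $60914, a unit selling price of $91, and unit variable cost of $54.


Formula: BEQ = Fixed Costs / (Price - Variable Cost)
Contribution margin = $91 - $54 = $37/unit
BEQ = ceil($60914 / $37/unit) = ceil(1646.32) = 1647 units

1647 units


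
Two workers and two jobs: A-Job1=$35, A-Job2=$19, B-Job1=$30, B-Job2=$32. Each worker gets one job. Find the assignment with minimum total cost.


Option 1: A->1 + B->2 = $35 + $32 = $67
Option 2: A->2 + B->1 = $19 + $30 = $49
Min cost = min($67, $49) = $49

$49


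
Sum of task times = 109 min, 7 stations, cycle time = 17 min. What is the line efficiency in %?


Formula: Efficiency = Sum of Task Times / (N_stations * CT) * 100
Total station capacity = 7 stations * 17 min = 119 min
Efficiency = 109 / 119 * 100 = 91.6%

91.6%


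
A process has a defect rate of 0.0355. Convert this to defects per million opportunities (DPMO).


DPMO = defect_rate * 1000000 = 0.0355 * 1000000

35500


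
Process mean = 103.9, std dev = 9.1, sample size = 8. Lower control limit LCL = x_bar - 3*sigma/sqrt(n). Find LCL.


LCL = 103.9 - 3 * 9.1 / sqrt(8)

94.25


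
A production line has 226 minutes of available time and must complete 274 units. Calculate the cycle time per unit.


Formula: CT = Available Time / Number of Units
CT = 226 min / 274 units
CT = 0.82 min/unit

0.82 min/unit


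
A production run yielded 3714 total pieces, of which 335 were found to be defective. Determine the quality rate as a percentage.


Formula: Quality Rate = Good Pieces / Total Pieces * 100
Good pieces = 3714 - 335 = 3379
QR = 3379 / 3714 * 100 = 91.0%

91.0%


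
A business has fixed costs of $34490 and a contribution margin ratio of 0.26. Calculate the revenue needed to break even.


Formula: BER = Fixed Costs / Contribution Margin Ratio
BER = $34490 / 0.26
BER = $132653.85 (to the nearest cent)

$132653.85


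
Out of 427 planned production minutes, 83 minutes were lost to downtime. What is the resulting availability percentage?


Formula: Availability = (Planned Time - Downtime) / Planned Time * 100
Uptime = 427 - 83 = 344 min
Availability = 344 / 427 * 100 = 80.6%

80.6%


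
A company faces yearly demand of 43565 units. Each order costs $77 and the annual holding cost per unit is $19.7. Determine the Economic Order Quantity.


Formula: EOQ = sqrt(2 * D * S / H)
Numerator: 2 * 43565 * 77 = 6709010
2DS/H = 6709010 / 19.7 = 340558.9
EOQ = sqrt(340558.9) = 583.6 units

583.6 units


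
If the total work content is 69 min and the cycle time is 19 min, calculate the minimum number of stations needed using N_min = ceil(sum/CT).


Formula: N_min = ceil(Sum of Task Times / Cycle Time)
N_min = ceil(69 min / 19 min) = ceil(3.6316)
N_min = 4 stations

4


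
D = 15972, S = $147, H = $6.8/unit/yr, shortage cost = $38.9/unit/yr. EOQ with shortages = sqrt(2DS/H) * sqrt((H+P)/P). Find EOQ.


Formula: EOQ* = sqrt(2DS/H) * sqrt((H+P)/P)
Base EOQ = sqrt(2*15972*147/6.8) = 831.0 units
Correction = sqrt((6.8+38.9)/38.9) = 1.08389
EOQ* = 831.0 * 1.08389 = 900.7 units

900.7 units
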